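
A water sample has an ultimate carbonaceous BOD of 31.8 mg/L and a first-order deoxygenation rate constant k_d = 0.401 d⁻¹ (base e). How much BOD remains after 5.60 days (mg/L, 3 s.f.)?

L_t = L₀ e^(−k_d t) = 31.8 × e^(−0.401×5.60) = 31.8 × 0.1059 = 3.366 mg/L.

L ≈ 3.37 mg/L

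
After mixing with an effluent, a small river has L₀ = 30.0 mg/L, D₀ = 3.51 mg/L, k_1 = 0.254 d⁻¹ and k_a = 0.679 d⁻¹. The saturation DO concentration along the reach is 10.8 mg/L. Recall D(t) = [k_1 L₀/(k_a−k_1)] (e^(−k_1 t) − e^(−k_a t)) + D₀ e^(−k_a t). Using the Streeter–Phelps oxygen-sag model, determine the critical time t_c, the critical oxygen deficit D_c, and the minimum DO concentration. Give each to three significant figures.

t_c ≈ 1.80 d; D_c ≈ 7.10 mg/L; min DO ≈ 3.70 mg/L

t_c = [1/(k_a−k_1)] ln[(k_a/k_1)(1 − D₀(k_a−k_1)/(k_1 L₀))]
= [1/(0.679−0.254)] ln[(0.679/0.254)(1 − 3.51×0.4250/(0.254×30.0))]
= (1/0.4250) ln[2.673 × 0.8042] = 2.353 × ln(2.150) = 2.353 × 0.7654 = 1.801 d.
L(t_c) = L₀ e^(−k_1 t_c) = 30.0 × 0.6329 = 18.99 mg/L, and at the critical point k_a D_c = k_1 L, so D_c = (0.254/0.679) × 18.99 = 7.103 mg/L.
Minimum DO = C_s − D_c = 10.8 − 7.103 = 3.697 mg/L.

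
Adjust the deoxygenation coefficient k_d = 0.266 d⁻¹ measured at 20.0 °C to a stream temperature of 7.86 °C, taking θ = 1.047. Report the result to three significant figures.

k_d(T₂) = k_d(T₁) · θ^(T₂−T₁) = 0.266 × 1.047^(7.86−20.0)
= 0.266 × 1.047^-12.1 = 0.266 × 0.5726 = 0.1523 d⁻¹.

k_d ≈ 0.152 d⁻¹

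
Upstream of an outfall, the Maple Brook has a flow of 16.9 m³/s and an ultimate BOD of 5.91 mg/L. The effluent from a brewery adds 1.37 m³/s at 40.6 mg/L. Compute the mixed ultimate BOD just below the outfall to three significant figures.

Flow-weighted mixing: C = (Q_r C_r + Q_w C_w)/(Q_r + Q_w)
= (16.9×5.91 + 1.37×40.6)/(16.9 + 1.37) = 155.5/18.27 = 8.511 mg/L.

8.51 mg/L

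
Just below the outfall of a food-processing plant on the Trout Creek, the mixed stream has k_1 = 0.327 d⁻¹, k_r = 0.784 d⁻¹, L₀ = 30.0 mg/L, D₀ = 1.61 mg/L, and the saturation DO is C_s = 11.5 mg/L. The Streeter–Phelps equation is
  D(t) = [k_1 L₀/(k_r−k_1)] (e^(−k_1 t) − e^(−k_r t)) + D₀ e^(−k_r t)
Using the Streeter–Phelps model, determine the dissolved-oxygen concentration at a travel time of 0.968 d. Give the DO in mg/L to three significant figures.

k_1 L₀/(k_r−k_1) = 0.327×30.0/(0.784−0.327) = 9.810/0.4570 = 21.47 mg/L.
e^(−k_1 t) = e^(−0.327×0.9680) = 0.7287; e^(−k_r t) = e^(−0.784×0.9680) = 0.4682.
D = 21.47 × (0.7287 − 0.4682) + 1.61 × 0.4682 = 5.592 + 0.7538 = 6.346 mg/L.
DO = C_s − D = 11.5 − 6.346 = 5.154 mg/L.

DO ≈ 5.15 mg/L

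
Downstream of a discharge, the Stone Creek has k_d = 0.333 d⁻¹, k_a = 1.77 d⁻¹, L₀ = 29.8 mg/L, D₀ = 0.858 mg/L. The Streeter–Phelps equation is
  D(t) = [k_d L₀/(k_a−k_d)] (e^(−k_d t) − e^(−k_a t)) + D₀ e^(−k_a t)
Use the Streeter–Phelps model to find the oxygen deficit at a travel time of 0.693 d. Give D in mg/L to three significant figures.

D ≈ 3.71 mg/L

k_d L₀/(k_a−k_d) = 0.333×29.8/(1.77−0.333) = 9.923/1.437 = 6.906 mg/L.
e^(−k_d t) = e^(−0.333×0.6930) = 0.7939; e^(−k_a t) = e^(−1.77×0.6930) = 0.2933.
D = 6.906 × (0.7939 − 0.2933) + 0.858 × 0.2933 = 3.457 + 0.2516 = 3.709 mg/L.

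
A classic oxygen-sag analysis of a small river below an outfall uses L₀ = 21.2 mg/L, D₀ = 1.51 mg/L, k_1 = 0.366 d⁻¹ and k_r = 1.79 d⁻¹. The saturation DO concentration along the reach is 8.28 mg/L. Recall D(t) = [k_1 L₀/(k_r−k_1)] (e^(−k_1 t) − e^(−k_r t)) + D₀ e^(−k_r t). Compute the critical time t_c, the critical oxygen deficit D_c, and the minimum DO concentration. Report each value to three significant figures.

t_c ≈ 0.887 d; D_c ≈ 3.13 mg/L; min DO ≈ 5.15 mg/L

t_c = [1/(k_r−k_1)] ln[(k_r/k_1)(1 − D₀(k_r−k_1)/(k_1 L₀))]
= [1/(1.79−0.366)] ln[(1.79/0.366)(1 − 1.51×1.424/(0.366×21.2))]
= (1/1.424) ln[4.891 × 0.7229] = 0.7022 × ln(3.535) = 0.7022 × 1.263 = 0.8868 d.
L(t_c) = L₀ e^(−k_1 t_c) = 21.2 × 0.7228 = 15.32 mg/L, and at the critical point k_r D_c = k_1 L, so D_c = (0.366/1.79) × 15.32 = 3.133 mg/L.
Minimum DO = C_s − D_c = 8.28 − 3.133 = 5.147 mg/L.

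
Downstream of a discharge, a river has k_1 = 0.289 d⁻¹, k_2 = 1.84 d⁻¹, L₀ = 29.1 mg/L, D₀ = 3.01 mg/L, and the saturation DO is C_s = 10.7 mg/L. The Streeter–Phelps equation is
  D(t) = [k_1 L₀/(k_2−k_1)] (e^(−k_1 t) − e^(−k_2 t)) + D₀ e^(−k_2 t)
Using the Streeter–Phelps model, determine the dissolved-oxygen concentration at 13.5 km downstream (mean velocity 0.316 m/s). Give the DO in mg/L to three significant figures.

Travel time t = x/v = 13.5 km / (0.316 m/s) = 13500 m / 0.316 m/s = 42720 s = 0.4945 d.
k_1 L₀/(k_2−k_1) = 0.289×29.1/(1.84−0.289) = 8.410/1.551 = 5.422 mg/L.
e^(−k_1 t) = e^(−0.289×0.4945) = 0.8668; e^(−k_2 t) = e^(−1.84×0.4945) = 0.4026.
D = 5.422 × (0.8668 − 0.4026) + 3.01 × 0.4026 = 2.517 + 1.212 = 3.729 mg/L.
DO = C_s − D = 10.7 − 3.729 = 6.971 mg/L.

DO ≈ 6.97 mg/L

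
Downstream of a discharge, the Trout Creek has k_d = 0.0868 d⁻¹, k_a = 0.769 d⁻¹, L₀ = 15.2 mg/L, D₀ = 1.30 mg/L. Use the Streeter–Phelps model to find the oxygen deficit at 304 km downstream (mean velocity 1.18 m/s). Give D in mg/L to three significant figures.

Travel time t = x/v = 304 km / (1.18 m/s) = 304000 m / 1.18 m/s = 257600 s = 2.982 d.
k_d L₀/(k_a−k_d) = 0.0868×15.2/(0.769−0.0868) = 1.319/0.6822 = 1.934 mg/L.
e^(−k_d t) = e^(−0.0868×2.982) = 0.7720; e^(−k_a t) = e^(−0.769×2.982) = 0.1010.
D = 1.934 × (0.7720 − 0.1010) + 1.30 × 0.1010 = 1.298 + 0.1313 = 1.429 mg/L.

D ≈ 1.43 mg/L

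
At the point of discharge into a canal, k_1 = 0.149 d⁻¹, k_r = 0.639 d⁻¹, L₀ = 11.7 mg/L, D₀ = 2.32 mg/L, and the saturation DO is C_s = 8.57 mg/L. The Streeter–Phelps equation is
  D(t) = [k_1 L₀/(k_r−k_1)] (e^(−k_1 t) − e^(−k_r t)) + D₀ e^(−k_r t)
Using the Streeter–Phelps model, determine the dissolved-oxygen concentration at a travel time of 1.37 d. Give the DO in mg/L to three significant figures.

DO ≈ 6.18 mg/L

k_1 L₀/(k_r−k_1) = 0.149×11.7/(0.639−0.149) = 1.743/0.4900 = 3.558 mg/L.
e^(−k_1 t) = e^(−0.149×1.370) = 0.8154; e^(−k_r t) = e^(−0.639×1.370) = 0.4167.
D = 3.558 × (0.8154 − 0.4167) + 2.32 × 0.4167 = 1.418 + 0.9667 = 2.385 mg/L.
DO = C_s − D = 8.57 − 2.385 = 6.185 mg/L.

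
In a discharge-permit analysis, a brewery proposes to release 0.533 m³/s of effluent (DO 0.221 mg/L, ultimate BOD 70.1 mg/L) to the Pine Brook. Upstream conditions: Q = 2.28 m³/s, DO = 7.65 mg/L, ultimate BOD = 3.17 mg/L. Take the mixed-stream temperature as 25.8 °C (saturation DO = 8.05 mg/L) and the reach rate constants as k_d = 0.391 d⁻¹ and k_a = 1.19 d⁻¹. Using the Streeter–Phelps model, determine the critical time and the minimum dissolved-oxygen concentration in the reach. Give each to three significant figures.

t_c ≈ 1.06 d; minimum DO ≈ 4.61 mg/L

Mixed DO = (2.28×7.65 + 0.533×0.221)/(2.28+0.533) = 17.56/2.813 = 6.242 mg/L.
Mixed L₀ = (2.28×3.17 + 0.533×70.1)/(2.813) = 44.59/2.813 = 15.85 mg/L.
Initial deficit D₀ = C_s − DO₀ = 8.05 − 6.242 = 1.808 mg/L.
t_c = (1/0.7990) ln[(1.19/0.391)(1 − 1.808×0.7990/(0.391×15.85))] = 1.252 × ln(2.334) = 1.061 d.
D_c = (0.391/1.19) × 15.85 × e^(−0.391×1.061) = 0.3286 × 15.85 × 0.6605 = 3.440 mg/L.
Minimum DO = 8.05 − 3.440 = 4.610 mg/L.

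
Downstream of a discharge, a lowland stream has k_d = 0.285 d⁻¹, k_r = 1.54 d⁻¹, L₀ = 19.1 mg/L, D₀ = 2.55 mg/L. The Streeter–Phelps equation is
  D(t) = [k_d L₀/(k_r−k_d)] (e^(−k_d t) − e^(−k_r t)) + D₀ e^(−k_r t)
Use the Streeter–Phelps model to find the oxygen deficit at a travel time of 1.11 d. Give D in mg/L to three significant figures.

k_d L₀/(k_r−k_d) = 0.285×19.1/(1.54−0.285) = 5.444/1.255 = 4.337 mg/L.
e^(−k_d t) = e^(−0.285×1.110) = 0.7288; e^(−k_r t) = e^(−1.54×1.110) = 0.1810.
D = 4.337 × (0.7288 − 0.1810) + 2.55 × 0.1810 = 2.376 + 0.4615 = 2.838 mg/L.

D ≈ 2.84 mg/L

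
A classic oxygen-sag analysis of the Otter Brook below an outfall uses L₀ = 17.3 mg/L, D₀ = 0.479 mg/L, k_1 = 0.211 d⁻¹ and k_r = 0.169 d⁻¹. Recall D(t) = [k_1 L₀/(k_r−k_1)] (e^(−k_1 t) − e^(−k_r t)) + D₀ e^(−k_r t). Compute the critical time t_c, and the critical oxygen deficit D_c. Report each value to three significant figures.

t_c ≈ 5.15 d; D_c ≈ 7.28 mg/L

With k_r/k_1 = 0.8009 and 1 − D₀(k_r−k_1)/(k_1 L₀) = 1.006,
t_c = ln(0.8009 × 1.006) / (0.169 − 0.211) = ln(0.8054) / -0.04200 = -0.2165/-0.04200 = 5.154 d.
D_c = (k_1/k_r) L₀ e^(−k_1 t_c) = (0.211/0.169) × 17.3 × e^(−0.211×5.154) = 1.249 × 17.3 × 0.3371 = 7.280 mg/L.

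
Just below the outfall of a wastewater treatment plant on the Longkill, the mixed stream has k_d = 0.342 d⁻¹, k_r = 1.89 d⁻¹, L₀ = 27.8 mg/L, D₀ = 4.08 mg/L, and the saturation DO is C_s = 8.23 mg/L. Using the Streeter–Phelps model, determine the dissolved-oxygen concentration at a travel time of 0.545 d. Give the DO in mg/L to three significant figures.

k_d L₀/(k_r−k_d) = 0.342×27.8/(1.89−0.342) = 9.508/1.548 = 6.142 mg/L.
e^(−k_d t) = e^(−0.342×0.5450) = 0.8299; e^(−k_r t) = e^(−1.89×0.5450) = 0.3570.
D = 6.142 × (0.8299 − 0.3570) + 4.08 × 0.3570 = 2.905 + 1.457 = 4.361 mg/L.
DO = C_s − D = 8.23 − 4.361 = 3.869 mg/L.

DO ≈ 3.87 mg/L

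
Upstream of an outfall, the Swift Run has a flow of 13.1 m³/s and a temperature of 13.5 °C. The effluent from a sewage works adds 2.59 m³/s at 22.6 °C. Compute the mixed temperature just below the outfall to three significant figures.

Flow-weighted mixing: C = (Q_r C_r + Q_w C_w)/(Q_r + Q_w)
= (13.1×13.5 + 2.59×22.6)/(13.1 + 2.59) = 235.4/15.69 = 15.00 °C.

15.0 °C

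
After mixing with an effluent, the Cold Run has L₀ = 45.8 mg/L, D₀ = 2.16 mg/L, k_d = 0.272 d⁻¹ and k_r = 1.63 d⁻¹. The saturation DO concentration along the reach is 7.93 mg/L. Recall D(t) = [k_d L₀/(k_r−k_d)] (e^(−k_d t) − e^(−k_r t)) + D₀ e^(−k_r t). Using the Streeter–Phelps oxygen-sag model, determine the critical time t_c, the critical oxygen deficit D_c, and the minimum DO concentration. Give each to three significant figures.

With k_r/k_d = 5.993 and 1 − D₀(k_r−k_d)/(k_d L₀) = 0.7645,
t_c = ln(5.993 × 0.7645) / (1.63 − 0.272) = ln(4.582) / 1.358 = 1.522/1.358 = 1.121 d.
D_c = (k_d/k_r) L₀ e^(−k_d t_c) = (0.272/1.63) × 45.8 × e^(−0.272×1.121) = 0.1669 × 45.8 × 0.7372 = 5.634 mg/L.
Minimum DO = C_s − D_c = 7.93 − 5.634 = 2.296 mg/L.

t_c ≈ 1.12 d; D_c ≈ 5.63 mg/L; min DO ≈ 2.30 mg/L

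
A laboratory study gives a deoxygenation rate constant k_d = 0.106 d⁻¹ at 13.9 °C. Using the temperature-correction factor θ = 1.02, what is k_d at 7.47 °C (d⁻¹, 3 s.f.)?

k_d ≈ 0.0933 d⁻¹

k_d(T₂) = k_d(T₁) · θ^(T₂−T₁) = 0.106 × 1.02^(7.47−13.9)
= 0.106 × 1.02^-6.43 = 0.106 × 0.8804 = 0.09333 d⁻¹.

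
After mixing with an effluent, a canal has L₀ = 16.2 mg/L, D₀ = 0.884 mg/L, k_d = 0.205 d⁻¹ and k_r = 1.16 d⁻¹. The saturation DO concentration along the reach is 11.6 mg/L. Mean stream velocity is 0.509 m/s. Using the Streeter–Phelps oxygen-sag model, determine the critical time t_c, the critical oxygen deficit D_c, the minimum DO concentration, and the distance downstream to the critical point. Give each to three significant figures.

t_c ≈ 1.51 d; D_c ≈ 2.10 mg/L; min DO ≈ 9.50 mg/L; x_c ≈ 66.3 km

With k_r/k_d = 5.659 and 1 − D₀(k_r−k_d)/(k_d L₀) = 0.7458,
t_c = ln(5.659 × 0.7458) / (1.16 − 0.205) = ln(4.220) / 0.9550 = 1.440/0.9550 = 1.508 d.
L(t_c) = L₀ e^(−k_d t_c) = 16.2 × 0.7341 = 11.89 mg/L, and at the critical point k_r D_c = k_d L, so D_c = (0.205/1.16) × 11.89 = 2.102 mg/L.
Minimum DO = C_s − D_c = 11.6 − 2.102 = 9.498 mg/L.
x_c = v t_c = 0.509 m/s × 1.508 d × 86400 s/d = 66310 m ≈ 66.3 km.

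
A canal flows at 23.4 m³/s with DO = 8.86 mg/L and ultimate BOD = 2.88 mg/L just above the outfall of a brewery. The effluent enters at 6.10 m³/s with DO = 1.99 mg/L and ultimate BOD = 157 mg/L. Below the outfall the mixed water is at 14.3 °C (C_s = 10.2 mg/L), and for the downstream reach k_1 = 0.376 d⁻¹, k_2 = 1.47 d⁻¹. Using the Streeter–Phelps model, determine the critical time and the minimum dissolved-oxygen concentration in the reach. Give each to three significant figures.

Mixed DO = (23.4×8.86 + 6.10×1.99)/(23.4+6.10) = 219.5/29.50 = 7.439 mg/L.
Mixed L₀ = (23.4×2.88 + 6.10×157)/(29.50) = 1025/29.50 = 34.75 mg/L.
Initial deficit D₀ = C_s − DO₀ = 10.2 − 7.439 = 2.761 mg/L.
t_c = (1/1.094) ln[(1.47/0.376)(1 − 2.761×1.094/(0.376×34.75))] = 0.9141 × ln(3.006) = 1.006 d.
D_c = (0.376/1.47) × 34.75 × e^(−0.376×1.006) = 0.2558 × 34.75 × 0.6851 = 6.089 mg/L.
Minimum DO = 10.2 − 6.089 = 4.111 mg/L.

t_c ≈ 1.01 d; minimum DO ≈ 4.11 mg/L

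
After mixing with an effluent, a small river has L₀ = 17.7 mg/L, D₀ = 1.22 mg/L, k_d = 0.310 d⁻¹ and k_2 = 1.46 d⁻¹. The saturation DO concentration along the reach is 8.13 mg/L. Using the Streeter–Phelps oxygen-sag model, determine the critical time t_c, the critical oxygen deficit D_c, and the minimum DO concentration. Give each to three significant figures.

t_c = [1/(k_2−k_d)] ln[(k_2/k_d)(1 − D₀(k_2−k_d)/(k_d L₀))]
= [1/(1.46−0.310)] ln[(1.46/0.310)(1 − 1.22×1.150/(0.310×17.7))]
= (1/1.150) ln[4.710 × 0.7443] = 0.8696 × ln(3.505) = 0.8696 × 1.254 = 1.091 d.
L(t_c) = L₀ e^(−k_d t_c) = 17.7 × 0.7131 = 12.62 mg/L, and at the critical point k_2 D_c = k_d L, so D_c = (0.310/1.46) × 12.62 = 2.680 mg/L.
Minimum DO = C_s − D_c = 8.13 − 2.680 = 5.450 mg/L.

t_c ≈ 1.09 d; D_c ≈ 2.68 mg/L; min DO ≈ 5.45 mg/L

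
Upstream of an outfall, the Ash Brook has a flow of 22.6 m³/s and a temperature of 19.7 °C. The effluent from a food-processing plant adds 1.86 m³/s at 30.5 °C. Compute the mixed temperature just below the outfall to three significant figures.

Flow-weighted mixing: C = (Q_r C_r + Q_w C_w)/(Q_r + Q_w)
= (22.6×19.7 + 1.86×30.5)/(22.6 + 1.86) = 502.0/24.46 = 20.52 °C.

20.5 °C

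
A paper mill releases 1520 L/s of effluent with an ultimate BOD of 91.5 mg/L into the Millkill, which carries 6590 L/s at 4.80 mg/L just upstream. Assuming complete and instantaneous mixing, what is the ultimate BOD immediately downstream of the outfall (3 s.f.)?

Flow-weighted mixing: C = (Q_r C_r + Q_w C_w)/(Q_r + Q_w)
= (6590×4.80 + 1520×91.5)/(6590 + 1520) = 170700/8110 = 21.05 mg/L.

21.0 mg/L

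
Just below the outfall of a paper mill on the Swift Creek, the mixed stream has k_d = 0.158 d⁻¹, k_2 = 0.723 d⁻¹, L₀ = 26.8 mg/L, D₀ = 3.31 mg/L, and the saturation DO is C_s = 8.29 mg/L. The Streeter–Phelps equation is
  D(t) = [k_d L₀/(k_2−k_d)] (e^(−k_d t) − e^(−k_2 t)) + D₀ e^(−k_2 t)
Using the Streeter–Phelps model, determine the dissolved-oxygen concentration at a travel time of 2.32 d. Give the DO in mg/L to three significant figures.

k_d L₀/(k_2−k_d) = 0.158×26.8/(0.723−0.158) = 4.234/0.5650 = 7.495 mg/L.
e^(−k_d t) = e^(−0.158×2.320) = 0.6931; e^(−k_2 t) = e^(−0.723×2.320) = 0.1869.
D = 7.495 × (0.6931 − 0.1869) + 3.31 × 0.1869 = 3.794 + 0.6185 = 4.413 mg/L.
DO = C_s − D = 8.29 − 4.413 = 3.877 mg/L.

DO ≈ 3.88 mg/L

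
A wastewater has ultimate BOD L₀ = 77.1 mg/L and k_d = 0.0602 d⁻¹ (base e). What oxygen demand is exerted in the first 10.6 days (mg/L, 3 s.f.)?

y ≈ 36.4 mg/L

y_t = L₀(1 − e^(−k_d t)) = 77.1 × (1 − e^(−0.0602×10.6))
= 77.1 × (1 − 0.5283) = 77.1 × 0.4717 = 36.37 mg/L.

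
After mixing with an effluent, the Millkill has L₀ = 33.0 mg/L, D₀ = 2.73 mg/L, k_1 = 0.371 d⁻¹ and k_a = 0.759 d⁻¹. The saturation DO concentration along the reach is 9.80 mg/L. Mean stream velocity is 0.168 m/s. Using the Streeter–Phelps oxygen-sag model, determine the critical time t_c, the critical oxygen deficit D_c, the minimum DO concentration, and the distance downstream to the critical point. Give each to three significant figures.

t_c ≈ 1.61 d; D_c ≈ 8.87 mg/L; min DO ≈ 0.929 mg/L; x_c ≈ 23.4 km

At the critical point dD/dt = 0, so k_1 L₀ e^(−k_1 t) = k_a D. Substituting D(t) from the Streeter–Phelps equation and solving for t gives
t_c = ln[(k_a/k_1)(1 − D₀(k_a−k_1)/(k_1 L₀))] / (k_a−k_1).
Here k_a−k_1 = 0.3880 d⁻¹ and 1 − D₀(k_a−k_1)/(k_1 L₀) = 1 − 2.73×0.3880/(0.371×33.0) = 0.9135, so
t_c = ln(2.046 × 0.9135) / 0.3880 = 0.6253 / 0.3880 = 1.612 d.
L(t_c) = L₀ e^(−k_1 t_c) = 33.0 × 0.5500 = 18.15 mg/L, and at the critical point k_a D_c = k_1 L, so D_c = (0.371/0.759) × 18.15 = 8.871 mg/L.
Minimum DO = C_s − D_c = 9.80 − 8.871 = 0.9289 mg/L.
x_c = v t_c = 0.168 m/s × 1.612 d × 86400 s/d = 23390 m ≈ 23.4 km.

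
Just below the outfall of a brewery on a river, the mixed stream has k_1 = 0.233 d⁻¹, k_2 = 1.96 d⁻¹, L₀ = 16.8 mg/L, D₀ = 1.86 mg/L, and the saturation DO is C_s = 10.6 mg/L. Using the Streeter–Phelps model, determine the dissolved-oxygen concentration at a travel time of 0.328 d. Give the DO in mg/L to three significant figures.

k_1 L₀/(k_2−k_1) = 0.233×16.8/(1.96−0.233) = 3.914/1.727 = 2.267 mg/L.
e^(−k_1 t) = e^(−0.233×0.3280) = 0.9264; e^(−k_2 t) = e^(−1.96×0.3280) = 0.5258.
D = 2.267 × (0.9264 − 0.5258) + 1.86 × 0.5258 = 0.9081 + 0.9779 = 1.886 mg/L.
DO = C_s − D = 10.6 − 1.886 = 8.714 mg/L.

DO ≈ 8.71 mg/L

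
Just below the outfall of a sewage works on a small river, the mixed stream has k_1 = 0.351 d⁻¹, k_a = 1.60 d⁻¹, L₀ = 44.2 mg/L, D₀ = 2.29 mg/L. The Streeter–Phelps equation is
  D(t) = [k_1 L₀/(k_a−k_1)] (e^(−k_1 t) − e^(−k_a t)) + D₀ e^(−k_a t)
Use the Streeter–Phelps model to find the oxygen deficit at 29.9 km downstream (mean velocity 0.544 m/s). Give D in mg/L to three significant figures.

D ≈ 6.27 mg/L

Travel time t = x/v = 29.9 km / (0.544 m/s) = 29900 m / 0.544 m/s = 54960 s = 0.6361 d.
k_1 L₀/(k_a−k_1) = 0.351×44.2/(1.60−0.351) = 15.51/1.249 = 12.42 mg/L.
e^(−k_1 t) = e^(−0.351×0.6361) = 0.7999; e^(−k_a t) = e^(−1.60×0.6361) = 0.3614.
D = 12.42 × (0.7999 − 0.3614) + 2.29 × 0.3614 = 5.447 + 0.8275 = 6.274 mg/L.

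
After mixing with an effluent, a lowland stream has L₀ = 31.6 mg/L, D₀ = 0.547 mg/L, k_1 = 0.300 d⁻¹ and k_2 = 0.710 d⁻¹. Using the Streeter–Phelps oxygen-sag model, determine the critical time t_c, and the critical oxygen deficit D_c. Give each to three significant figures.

t_c ≈ 2.04 d; D_c ≈ 7.23 mg/L

With k_2/k_1 = 2.367 and 1 − D₀(k_2−k_1)/(k_1 L₀) = 0.9763,
t_c = ln(2.367 × 0.9763) / (0.710 − 0.300) = ln(2.311) / 0.4100 = 0.8375/0.4100 = 2.043 d.
L(t_c) = L₀ e^(−k_1 t_c) = 31.6 × 0.5418 = 17.12 mg/L, and at the critical point k_2 D_c = k_1 L, so D_c = (0.300/0.710) × 17.12 = 7.234 mg/L.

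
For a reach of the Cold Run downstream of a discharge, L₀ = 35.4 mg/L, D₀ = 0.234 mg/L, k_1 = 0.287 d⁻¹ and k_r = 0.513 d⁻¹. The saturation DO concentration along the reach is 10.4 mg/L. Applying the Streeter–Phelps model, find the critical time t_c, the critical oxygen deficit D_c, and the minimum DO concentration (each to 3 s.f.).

t_c = [1/(k_r−k_1)] ln[(k_r/k_1)(1 − D₀(k_r−k_1)/(k_1 L₀))]
= [1/(0.513−0.287)] ln[(0.513/0.287)(1 − 0.234×0.2260/(0.287×35.4))]
= (1/0.2260) ln[1.787 × 0.9948] = 4.425 × ln(1.778) = 4.425 × 0.5756 = 2.547 d.
L(t_c) = L₀ e^(−k_1 t_c) = 35.4 × 0.4815 = 17.04 mg/L, and at the critical point k_r D_c = k_1 L, so D_c = (0.287/0.513) × 17.04 = 9.535 mg/L.
Minimum DO = C_s − D_c = 10.4 − 9.535 = 0.8648 mg/L.

t_c ≈ 2.55 d; D_c ≈ 9.54 mg/L; min DO ≈ 0.865 mg/L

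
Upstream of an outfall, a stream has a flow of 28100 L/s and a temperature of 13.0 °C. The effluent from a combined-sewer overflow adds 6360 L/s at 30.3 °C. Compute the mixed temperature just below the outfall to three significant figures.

Flow-weighted mixing: C = (Q_r C_r + Q_w C_w)/(Q_r + Q_w)
= (28100×13.0 + 6360×30.3)/(28100 + 6360) = 558000/34460 = 16.19 °C.

16.2 °C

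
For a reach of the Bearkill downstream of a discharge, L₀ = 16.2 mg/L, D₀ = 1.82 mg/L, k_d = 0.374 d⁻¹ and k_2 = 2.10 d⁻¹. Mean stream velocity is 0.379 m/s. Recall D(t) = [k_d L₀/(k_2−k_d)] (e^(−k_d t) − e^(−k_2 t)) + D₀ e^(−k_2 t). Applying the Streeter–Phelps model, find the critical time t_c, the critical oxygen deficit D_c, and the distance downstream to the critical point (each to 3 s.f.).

t_c ≈ 0.576 d; D_c ≈ 2.33 mg/L; x_c ≈ 18.9 km

With k_2/k_d = 5.615 and 1 − D₀(k_2−k_d)/(k_d L₀) = 0.4815,
t_c = ln(5.615 × 0.4815) / (2.10 − 0.374) = ln(2.704) / 1.726 = 0.9946/1.726 = 0.5763 d.
D_c = (k_d/k_2) L₀ e^(−k_d t_c) = (0.374/2.10) × 16.2 × e^(−0.374×0.5763) = 0.1781 × 16.2 × 0.8061 = 2.326 mg/L.
x_c = v t_c = 0.379 m/s × 0.5763 d × 86400 s/d = 18870 m ≈ 18.9 km.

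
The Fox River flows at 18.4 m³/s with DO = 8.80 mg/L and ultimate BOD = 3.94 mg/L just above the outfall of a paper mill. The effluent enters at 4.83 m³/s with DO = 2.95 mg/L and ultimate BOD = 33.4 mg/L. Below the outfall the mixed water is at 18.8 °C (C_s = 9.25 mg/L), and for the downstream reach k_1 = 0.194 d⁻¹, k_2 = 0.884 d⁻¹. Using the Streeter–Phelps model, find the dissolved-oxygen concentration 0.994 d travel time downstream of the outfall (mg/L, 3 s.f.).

DO ≈ 7.40 mg/L

Mixed DO = (18.4×8.80 + 4.83×2.95)/(18.4+4.83) = 176.2/23.23 = 7.584 mg/L.
Mixed L₀ = (18.4×3.94 + 4.83×33.4)/(23.23) = 233.8/23.23 = 10.07 mg/L.
Initial deficit D₀ = C_s − DO₀ = 9.25 − 7.584 = 1.666 mg/L.
D(0.994) = [0.194×10.07/(0.884−0.194)](e^(−0.194×0.994) − e^(−0.884×0.994)) + 1.666 e^(−0.884×0.994)
= 2.830 × (0.8246 − 0.4153) + 1.666 × 0.4153 = 1.850 mg/L.
DO = 9.25 − 1.850 = 7.400 mg/L.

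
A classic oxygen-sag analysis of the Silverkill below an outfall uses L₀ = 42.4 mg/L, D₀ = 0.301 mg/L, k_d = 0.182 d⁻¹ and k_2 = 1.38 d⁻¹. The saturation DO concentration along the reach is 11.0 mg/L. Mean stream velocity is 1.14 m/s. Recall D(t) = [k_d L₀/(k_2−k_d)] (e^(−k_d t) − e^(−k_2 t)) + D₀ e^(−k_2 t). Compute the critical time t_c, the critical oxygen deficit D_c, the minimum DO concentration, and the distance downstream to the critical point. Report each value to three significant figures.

t_c ≈ 1.65 d; D_c ≈ 4.14 mg/L; min DO ≈ 6.86 mg/L; x_c ≈ 163 km

t_c = [1/(k_2−k_d)] ln[(k_2/k_d)(1 − D₀(k_2−k_d)/(k_d L₀))]
= [1/(1.38−0.182)] ln[(1.38/0.182)(1 − 0.301×1.198/(0.182×42.4))]
= (1/1.198) ln[7.582 × 0.9533] = 0.8347 × ln(7.228) = 0.8347 × 1.978 = 1.651 d.
L(t_c) = L₀ e^(−k_d t_c) = 42.4 × 0.7405 = 31.40 mg/L, and at the critical point k_2 D_c = k_d L, so D_c = (0.182/1.38) × 31.40 = 4.141 mg/L.
Minimum DO = C_s − D_c = 11.0 − 4.141 = 6.859 mg/L.
x_c = v t_c = 1.14 m/s × 1.651 d × 86400 s/d = 162600 m ≈ 163 km.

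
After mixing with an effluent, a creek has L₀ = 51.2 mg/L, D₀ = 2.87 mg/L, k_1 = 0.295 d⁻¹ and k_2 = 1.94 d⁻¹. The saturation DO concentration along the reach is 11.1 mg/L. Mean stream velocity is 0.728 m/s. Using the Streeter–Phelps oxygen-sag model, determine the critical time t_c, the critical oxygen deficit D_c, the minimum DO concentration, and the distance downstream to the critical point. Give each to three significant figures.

t_c = [1/(k_2−k_1)] ln[(k_2/k_1)(1 − D₀(k_2−k_1)/(k_1 L₀))]
= [1/(1.94−0.295)] ln[(1.94/0.295)(1 − 2.87×1.645/(0.295×51.2))]
= (1/1.645) ln[6.576 × 0.6874] = 0.6079 × ln(4.521) = 0.6079 × 1.509 = 0.9171 d.
D_c = (k_1/k_2) L₀ e^(−k_1 t_c) = (0.295/1.94) × 51.2 × e^(−0.295×0.9171) = 0.1521 × 51.2 × 0.7630 = 5.940 mg/L.
Minimum DO = C_s − D_c = 11.1 − 5.940 = 5.160 mg/L.
x_c = v t_c = 0.728 m/s × 0.9171 d × 86400 s/d = 57690 m ≈ 57.7 km.

t_c ≈ 0.917 d; D_c ≈ 5.94 mg/L; min DO ≈ 5.16 mg/L; x_c ≈ 57.7 km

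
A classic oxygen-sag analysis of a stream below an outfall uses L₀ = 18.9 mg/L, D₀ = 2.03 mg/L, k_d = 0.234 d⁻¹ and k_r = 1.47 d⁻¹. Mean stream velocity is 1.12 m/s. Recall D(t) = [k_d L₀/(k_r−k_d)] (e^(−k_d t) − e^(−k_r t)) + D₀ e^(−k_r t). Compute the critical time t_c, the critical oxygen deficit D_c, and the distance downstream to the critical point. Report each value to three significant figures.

t_c ≈ 0.809 d; D_c ≈ 2.49 mg/L; x_c ≈ 78.3 km

With k_r/k_d = 6.282 and 1 − D₀(k_r−k_d)/(k_d L₀) = 0.4327,
t_c = ln(6.282 × 0.4327) / (1.47 − 0.234) = ln(2.718) / 1.236 = 0.9999/1.236 = 0.8090 d.
L(t_c) = L₀ e^(−k_d t_c) = 18.9 × 0.8275 = 15.64 mg/L, and at the critical point k_r D_c = k_d L, so D_c = (0.234/1.47) × 15.64 = 2.490 mg/L.
x_c = v t_c = 1.12 m/s × 0.8090 d × 86400 s/d = 78280 m ≈ 78.3 km.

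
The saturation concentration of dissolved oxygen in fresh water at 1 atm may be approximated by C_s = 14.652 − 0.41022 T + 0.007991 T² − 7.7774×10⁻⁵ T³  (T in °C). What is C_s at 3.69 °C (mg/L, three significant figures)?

C_s = 14.652 − 0.41022×3.69 + 0.007991×3.69² − 7.7774×10⁻⁵×3.69³ = 13.24 mg/L.

C_s ≈ 13.2 mg/L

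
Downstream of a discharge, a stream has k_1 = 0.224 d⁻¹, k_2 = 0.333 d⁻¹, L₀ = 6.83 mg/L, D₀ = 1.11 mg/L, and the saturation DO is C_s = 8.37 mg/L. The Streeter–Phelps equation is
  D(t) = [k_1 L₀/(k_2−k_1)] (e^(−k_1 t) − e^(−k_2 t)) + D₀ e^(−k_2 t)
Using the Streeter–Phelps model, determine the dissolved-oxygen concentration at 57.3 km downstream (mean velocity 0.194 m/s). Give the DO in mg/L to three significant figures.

Travel time t = x/v = 57.3 km / (0.194 m/s) = 57300 m / 0.194 m/s = 295400 s = 3.419 d.
k_1 L₀/(k_2−k_1) = 0.224×6.83/(0.333−0.224) = 1.530/0.1090 = 14.04 mg/L.
e^(−k_1 t) = e^(−0.224×3.419) = 0.4650; e^(−k_2 t) = e^(−0.333×3.419) = 0.3203.
D = 14.04 × (0.4650 − 0.3203) + 1.11 × 0.3203 = 2.030 + 0.3556 = 2.386 mg/L.
DO = C_s − D = 8.37 − 2.386 = 5.984 mg/L.

DO ≈ 5.98 mg/L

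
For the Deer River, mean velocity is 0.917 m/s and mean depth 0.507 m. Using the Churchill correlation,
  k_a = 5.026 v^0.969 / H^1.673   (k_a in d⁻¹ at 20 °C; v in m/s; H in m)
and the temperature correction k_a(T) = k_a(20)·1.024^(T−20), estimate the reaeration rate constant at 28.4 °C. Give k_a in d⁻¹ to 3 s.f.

k_a(20) = 5.026 × 0.917^0.969 / 0.507^1.673 = 5.026 × 0.9195 / 0.3210 = 14.40 d⁻¹.
k_a(28.4) = 14.40 × 1.024^(28.4−20) = 14.40 × 1.220 = 17.57 d⁻¹.

k_a ≈ 17.6 d⁻¹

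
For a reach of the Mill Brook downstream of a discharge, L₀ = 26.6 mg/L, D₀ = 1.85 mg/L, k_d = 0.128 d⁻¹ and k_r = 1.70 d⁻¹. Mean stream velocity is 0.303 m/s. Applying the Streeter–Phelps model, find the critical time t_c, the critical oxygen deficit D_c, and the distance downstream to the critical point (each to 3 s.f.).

With k_r/k_d = 13.28 and 1 − D₀(k_r−k_d)/(k_d L₀) = 0.1459,
t_c = ln(13.28 × 0.1459) / (1.70 − 0.128) = ln(1.937) / 1.572 = 0.6612/1.572 = 0.4206 d.
D_c = (k_d/k_r) L₀ e^(−k_d t_c) = (0.128/1.70) × 26.6 × e^(−0.128×0.4206) = 0.07529 × 26.6 × 0.9476 = 1.898 mg/L.
x_c = v t_c = 0.303 m/s × 0.4206 d × 86400 s/d = 11010 m ≈ 11.0 km.

t_c ≈ 0.421 d; D_c ≈ 1.90 mg/L; x_c ≈ 11.0 km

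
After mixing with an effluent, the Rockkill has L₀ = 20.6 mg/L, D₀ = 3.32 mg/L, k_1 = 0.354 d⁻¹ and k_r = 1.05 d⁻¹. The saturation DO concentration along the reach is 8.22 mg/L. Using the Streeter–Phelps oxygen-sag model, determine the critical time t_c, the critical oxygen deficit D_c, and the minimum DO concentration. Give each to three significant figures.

t_c ≈ 1.01 d; D_c ≈ 4.85 mg/L; min DO ≈ 3.37 mg/L

At the critical point dD/dt = 0, so k_1 L₀ e^(−k_1 t) = k_r D. Substituting D(t) from the Streeter–Phelps equation and solving for t gives
t_c = ln[(k_r/k_1)(1 − D₀(k_r−k_1)/(k_1 L₀))] / (k_r−k_1).
Here k_r−k_1 = 0.6960 d⁻¹ and 1 − D₀(k_r−k_1)/(k_1 L₀) = 1 − 3.32×0.6960/(0.354×20.6) = 0.6831, so
t_c = ln(2.966 × 0.6831) / 0.6960 = 0.7062 / 0.6960 = 1.015 d.
D_c = (k_1/k_r) L₀ e^(−k_1 t_c) = (0.354/1.05) × 20.6 × e^(−0.354×1.015) = 0.3371 × 20.6 × 0.6982 = 4.849 mg/L.
Minimum DO = C_s − D_c = 8.22 − 4.849 = 3.371 mg/L.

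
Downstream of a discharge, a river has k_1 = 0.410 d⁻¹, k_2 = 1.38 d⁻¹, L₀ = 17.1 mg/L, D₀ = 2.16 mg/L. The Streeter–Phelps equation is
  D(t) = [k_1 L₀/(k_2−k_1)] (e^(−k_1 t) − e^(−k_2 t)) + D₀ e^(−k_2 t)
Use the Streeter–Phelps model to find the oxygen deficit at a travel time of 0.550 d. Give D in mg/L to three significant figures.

k_1 L₀/(k_2−k_1) = 0.410×17.1/(1.38−0.410) = 7.011/0.9700 = 7.228 mg/L.
e^(−k_1 t) = e^(−0.410×0.5500) = 0.7981; e^(−k_2 t) = e^(−1.38×0.5500) = 0.4681.
D = 7.228 × (0.7981 − 0.4681) + 2.16 × 0.4681 = 2.385 + 1.011 = 3.396 mg/L.

D ≈ 3.40 mg/L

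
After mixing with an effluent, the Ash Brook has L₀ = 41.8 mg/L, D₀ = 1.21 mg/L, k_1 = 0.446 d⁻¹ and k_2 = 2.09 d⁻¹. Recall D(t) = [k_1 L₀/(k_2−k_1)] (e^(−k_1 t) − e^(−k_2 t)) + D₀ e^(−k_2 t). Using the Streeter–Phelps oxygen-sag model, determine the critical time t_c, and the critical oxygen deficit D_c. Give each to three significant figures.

t_c ≈ 0.871 d; D_c ≈ 6.05 mg/L

With k_2/k_1 = 4.686 and 1 − D₀(k_2−k_1)/(k_1 L₀) = 0.8933,
t_c = ln(4.686 × 0.8933) / (2.09 − 0.446) = ln(4.186) / 1.644 = 1.432/1.644 = 0.8709 d.
L(t_c) = L₀ e^(−k_1 t_c) = 41.8 × 0.6781 = 28.35 mg/L, and at the critical point k_2 D_c = k_1 L, so D_c = (0.446/2.09) × 28.35 = 6.049 mg/L.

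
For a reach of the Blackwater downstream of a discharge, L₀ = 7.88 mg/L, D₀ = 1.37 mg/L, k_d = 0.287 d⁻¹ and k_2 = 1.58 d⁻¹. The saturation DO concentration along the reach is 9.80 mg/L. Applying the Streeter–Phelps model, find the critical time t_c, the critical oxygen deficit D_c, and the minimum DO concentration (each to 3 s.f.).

With k_2/k_d = 5.505 and 1 − D₀(k_2−k_d)/(k_d L₀) = 0.2167,
t_c = ln(5.505 × 0.2167) / (1.58 − 0.287) = ln(1.193) / 1.293 = 0.1766/1.293 = 0.1366 d.
L(t_c) = L₀ e^(−k_d t_c) = 7.88 × 0.9616 = 7.577 mg/L, and at the critical point k_2 D_c = k_d L, so D_c = (0.287/1.58) × 7.577 = 1.376 mg/L.
Minimum DO = C_s − D_c = 9.80 − 1.376 = 8.424 mg/L.

t_c ≈ 0.137 d; D_c ≈ 1.38 mg/L; min DO ≈ 8.42 mg/L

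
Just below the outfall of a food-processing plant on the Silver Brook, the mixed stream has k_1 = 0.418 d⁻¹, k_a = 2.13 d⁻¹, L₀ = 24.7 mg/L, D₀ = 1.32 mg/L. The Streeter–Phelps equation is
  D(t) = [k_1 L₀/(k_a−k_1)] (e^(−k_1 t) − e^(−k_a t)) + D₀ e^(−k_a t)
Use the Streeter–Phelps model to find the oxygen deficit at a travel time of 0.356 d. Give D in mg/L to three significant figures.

k_1 L₀/(k_a−k_1) = 0.418×24.7/(2.13−0.418) = 10.32/1.712 = 6.031 mg/L.
e^(−k_1 t) = e^(−0.418×0.3560) = 0.8617; e^(−k_a t) = e^(−2.13×0.3560) = 0.4685.
D = 6.031 × (0.8617 − 0.4685) + 1.32 × 0.4685 = 2.372 + 0.6184 = 2.990 mg/L.

D ≈ 2.99 mg/L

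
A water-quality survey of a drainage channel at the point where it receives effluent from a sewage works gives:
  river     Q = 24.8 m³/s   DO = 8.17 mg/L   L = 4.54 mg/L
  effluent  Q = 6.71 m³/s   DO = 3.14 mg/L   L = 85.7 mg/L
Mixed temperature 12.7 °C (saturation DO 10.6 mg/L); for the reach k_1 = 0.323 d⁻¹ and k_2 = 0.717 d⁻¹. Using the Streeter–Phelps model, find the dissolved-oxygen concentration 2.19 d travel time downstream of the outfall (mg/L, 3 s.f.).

Mixed DO = (24.8×8.17 + 6.71×3.14)/(24.8+6.71) = 223.7/31.51 = 7.099 mg/L.
Mixed L₀ = (24.8×4.54 + 6.71×85.7)/(31.51) = 687.6/31.51 = 21.82 mg/L.
Initial deficit D₀ = C_s − DO₀ = 10.6 − 7.099 = 3.501 mg/L.
D(2.19) = [0.323×21.82/(0.717−0.323)](e^(−0.323×2.19) − e^(−0.717×2.19)) + 3.501 e^(−0.717×2.19)
= 17.89 × (0.4929 − 0.2080) + 3.501 × 0.2080 = 5.826 mg/L.
DO = 10.6 − 5.826 = 4.774 mg/L.

DO ≈ 4.77 mg/L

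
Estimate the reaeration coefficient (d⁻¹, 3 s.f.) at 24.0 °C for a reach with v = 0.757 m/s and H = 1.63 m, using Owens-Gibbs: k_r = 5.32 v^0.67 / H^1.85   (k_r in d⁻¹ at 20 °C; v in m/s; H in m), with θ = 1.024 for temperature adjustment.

k_r ≈ 1.97 d⁻¹

k_r(20) = 5.32 × 0.757^0.67 / 1.63^1.85 = 5.32 × 0.8298 / 2.469 = 1.788 d⁻¹.
k_r(24.0) = 1.788 × 1.024^(24.0−20) = 1.788 × 1.100 = 1.966 d⁻¹.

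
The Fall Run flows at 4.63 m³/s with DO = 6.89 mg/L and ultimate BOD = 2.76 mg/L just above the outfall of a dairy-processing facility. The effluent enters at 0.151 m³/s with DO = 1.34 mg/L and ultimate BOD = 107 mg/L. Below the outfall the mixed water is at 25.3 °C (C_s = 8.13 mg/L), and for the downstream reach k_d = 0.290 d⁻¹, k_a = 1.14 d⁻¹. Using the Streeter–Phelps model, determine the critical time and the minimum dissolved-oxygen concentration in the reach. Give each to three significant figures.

Mixed DO = (4.63×6.89 + 0.151×1.34)/(4.63+0.151) = 32.10/4.781 = 6.715 mg/L.
Mixed L₀ = (4.63×2.76 + 0.151×107)/(4.781) = 28.94/4.781 = 6.052 mg/L.
Initial deficit D₀ = C_s − DO₀ = 8.13 − 6.715 = 1.415 mg/L.
t_c = (1/0.8500) ln[(1.14/0.290)(1 − 1.415×0.8500/(0.290×6.052))] = 1.176 × ln(1.237) = 0.2499 d.
D_c = (0.290/1.14) × 6.052 × e^(−0.290×0.2499) = 0.2544 × 6.052 × 0.9301 = 1.432 mg/L.
Minimum DO = 8.13 − 1.432 = 6.698 mg/L.

t_c ≈ 0.250 d; minimum DO ≈ 6.70 mg/L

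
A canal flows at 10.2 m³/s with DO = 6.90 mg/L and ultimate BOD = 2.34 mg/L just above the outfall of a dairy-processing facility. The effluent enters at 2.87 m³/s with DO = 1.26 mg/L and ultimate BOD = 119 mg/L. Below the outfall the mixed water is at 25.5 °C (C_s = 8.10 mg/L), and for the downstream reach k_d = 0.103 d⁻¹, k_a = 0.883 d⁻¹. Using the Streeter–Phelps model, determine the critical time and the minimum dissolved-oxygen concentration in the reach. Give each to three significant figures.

t_c ≈ 1.37 d; minimum DO ≈ 5.27 mg/L

Mixed DO = (10.2×6.90 + 2.87×1.26)/(10.2+2.87) = 74.00/13.07 = 5.662 mg/L.
Mixed L₀ = (10.2×2.34 + 2.87×119)/(13.07) = 365.4/13.07 = 27.96 mg/L.
Initial deficit D₀ = C_s − DO₀ = 8.10 − 5.662 = 2.438 mg/L.
t_c = (1/0.7800) ln[(0.883/0.103)(1 − 2.438×0.7800/(0.103×27.96))] = 1.282 × ln(2.910) = 1.370 d.
D_c = (0.103/0.883) × 27.96 × e^(−0.103×1.370) = 0.1166 × 27.96 × 0.8684 = 2.832 mg/L.
Minimum DO = 8.10 − 2.832 = 5.268 mg/L.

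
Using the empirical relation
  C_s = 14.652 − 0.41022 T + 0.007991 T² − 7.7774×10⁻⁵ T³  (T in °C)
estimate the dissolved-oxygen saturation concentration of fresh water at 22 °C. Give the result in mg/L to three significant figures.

C_s = 14.652 − 0.41022×22 + 0.007991×22² − 7.7774×10⁻⁵×22³ = 8.667 mg/L.

C_s ≈ 8.67 mg/L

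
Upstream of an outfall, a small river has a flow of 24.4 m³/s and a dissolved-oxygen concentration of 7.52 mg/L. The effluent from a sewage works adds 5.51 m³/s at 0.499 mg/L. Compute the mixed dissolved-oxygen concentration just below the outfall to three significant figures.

Flow-weighted mixing: C = (Q_r C_r + Q_w C_w)/(Q_r + Q_w)
= (24.4×7.52 + 5.51×0.499)/(24.4 + 5.51) = 186.2/29.91 = 6.227 mg/L.

6.23 mg/L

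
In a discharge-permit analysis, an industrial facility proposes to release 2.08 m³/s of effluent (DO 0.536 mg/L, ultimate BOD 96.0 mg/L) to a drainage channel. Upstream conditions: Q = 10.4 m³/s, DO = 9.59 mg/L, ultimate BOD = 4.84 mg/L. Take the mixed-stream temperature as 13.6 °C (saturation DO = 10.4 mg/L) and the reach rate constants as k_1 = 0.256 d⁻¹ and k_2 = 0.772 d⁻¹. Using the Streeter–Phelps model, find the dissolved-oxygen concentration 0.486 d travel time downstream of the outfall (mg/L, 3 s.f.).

Mixed DO = (10.4×9.59 + 2.08×0.536)/(10.4+2.08) = 100.9/12.48 = 8.081 mg/L.
Mixed L₀ = (10.4×4.84 + 2.08×96.0)/(12.48) = 250.0/12.48 = 20.03 mg/L.
Initial deficit D₀ = C_s − DO₀ = 10.4 − 8.081 = 2.319 mg/L.
D(0.486) = [0.256×20.03/(0.772−0.256)](e^(−0.256×0.486) − e^(−0.772×0.486)) + 2.319 e^(−0.772×0.486)
= 9.939 × (0.8830 − 0.6872) + 2.319 × 0.6872 = 3.540 mg/L.
DO = 10.4 − 3.540 = 6.860 mg/L.

DO ≈ 6.86 mg/L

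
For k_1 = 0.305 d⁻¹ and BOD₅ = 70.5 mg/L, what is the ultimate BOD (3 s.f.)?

L₀ ≈ 90.1 mg/L

BOD₅ = L₀(1 − e^(−5k_1)) ⇒ L₀ = BOD₅ / (1 − e^(−5×0.305))
= 70.5 / (1 − 0.2176) = 70.5 / 0.7824 = 90.11 mg/L.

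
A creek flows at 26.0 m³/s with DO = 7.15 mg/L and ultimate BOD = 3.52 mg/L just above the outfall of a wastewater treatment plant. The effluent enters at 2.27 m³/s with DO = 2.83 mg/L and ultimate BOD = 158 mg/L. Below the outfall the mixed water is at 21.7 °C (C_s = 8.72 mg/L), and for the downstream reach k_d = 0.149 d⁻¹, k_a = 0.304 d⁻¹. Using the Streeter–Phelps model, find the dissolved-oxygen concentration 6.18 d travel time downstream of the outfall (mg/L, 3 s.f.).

Mixed DO = (26.0×7.15 + 2.27×2.83)/(26.0+2.27) = 192.3/28.27 = 6.803 mg/L.
Mixed L₀ = (26.0×3.52 + 2.27×158)/(28.27) = 450.2/28.27 = 15.92 mg/L.
Initial deficit D₀ = C_s − DO₀ = 8.72 − 6.803 = 1.917 mg/L.
D(6.18) = [0.149×15.92/(0.304−0.149)](e^(−0.149×6.18) − e^(−0.304×6.18)) + 1.917 e^(−0.304×6.18)
= 15.31 × (0.3982 − 0.1528) + 1.917 × 0.1528 = 4.050 mg/L.
DO = 8.72 − 4.050 = 4.670 mg/L.

DO ≈ 4.67 mg/L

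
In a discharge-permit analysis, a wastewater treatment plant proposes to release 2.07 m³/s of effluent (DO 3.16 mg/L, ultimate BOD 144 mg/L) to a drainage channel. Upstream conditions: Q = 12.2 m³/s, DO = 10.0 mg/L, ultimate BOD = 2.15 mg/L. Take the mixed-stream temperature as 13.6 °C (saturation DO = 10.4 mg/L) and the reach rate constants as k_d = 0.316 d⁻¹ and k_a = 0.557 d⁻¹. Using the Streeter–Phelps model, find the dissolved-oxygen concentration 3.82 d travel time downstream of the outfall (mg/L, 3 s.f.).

DO ≈ 4.87 mg/L

Mixed DO = (12.2×10.0 + 2.07×3.16)/(12.2+2.07) = 128.5/14.27 = 9.008 mg/L.
Mixed L₀ = (12.2×2.15 + 2.07×144)/(14.27) = 324.3/14.27 = 22.73 mg/L.
Initial deficit D₀ = C_s − DO₀ = 10.4 − 9.008 = 1.392 mg/L.
D(3.82) = [0.316×22.73/(0.557−0.316)](e^(−0.316×3.82) − e^(−0.557×3.82)) + 1.392 e^(−0.557×3.82)
= 29.80 × (0.2991 − 0.1191) + 1.392 × 0.1191 = 5.528 mg/L.
DO = 10.4 − 5.528 = 4.872 mg/L.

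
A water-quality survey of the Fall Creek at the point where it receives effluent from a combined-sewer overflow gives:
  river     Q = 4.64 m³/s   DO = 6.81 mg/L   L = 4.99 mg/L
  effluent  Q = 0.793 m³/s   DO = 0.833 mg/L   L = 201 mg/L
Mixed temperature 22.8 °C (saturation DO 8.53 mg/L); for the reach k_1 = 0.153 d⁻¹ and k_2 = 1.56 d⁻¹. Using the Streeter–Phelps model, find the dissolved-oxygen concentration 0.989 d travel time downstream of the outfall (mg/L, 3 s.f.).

DO ≈ 5.62 mg/L

Mixed DO = (4.64×6.81 + 0.793×0.833)/(4.64+0.793) = 32.26/5.433 = 5.938 mg/L.
Mixed L₀ = (4.64×4.99 + 0.793×201)/(5.433) = 182.5/5.433 = 33.60 mg/L.
Initial deficit D₀ = C_s − DO₀ = 8.53 − 5.938 = 2.592 mg/L.
D(0.989) = [0.153×33.60/(1.56−0.153)](e^(−0.153×0.989) − e^(−1.56×0.989)) + 2.592 e^(−1.56×0.989)
= 3.654 × (0.8596 − 0.2138) + 2.592 × 0.2138 = 2.914 mg/L.
DO = 8.53 − 2.914 = 5.616 mg/L.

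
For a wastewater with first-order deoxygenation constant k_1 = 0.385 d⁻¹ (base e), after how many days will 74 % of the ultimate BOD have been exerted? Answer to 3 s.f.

y/L₀ = 1 − e^(−k_1 t) = 0.74 ⇒ e^(−k_1 t) = 0.260
t = −ln(0.260) / 0.385 = 1.347 / 0.385 = 3.499 d.

t ≈ 3.50 d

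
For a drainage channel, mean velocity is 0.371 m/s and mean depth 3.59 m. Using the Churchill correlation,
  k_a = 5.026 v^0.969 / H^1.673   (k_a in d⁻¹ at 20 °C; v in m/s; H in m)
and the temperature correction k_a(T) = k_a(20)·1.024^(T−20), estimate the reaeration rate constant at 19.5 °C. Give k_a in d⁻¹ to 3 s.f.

k_a(20) = 5.026 × 0.371^0.969 / 3.59^1.673 = 5.026 × 0.3826 / 8.485 = 0.2266 d⁻¹.
k_a(19.5) = 0.2266 × 1.024^(19.5−20) = 0.2266 × 0.9882 = 0.2239 d⁻¹.

k_a ≈ 0.224 d⁻¹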